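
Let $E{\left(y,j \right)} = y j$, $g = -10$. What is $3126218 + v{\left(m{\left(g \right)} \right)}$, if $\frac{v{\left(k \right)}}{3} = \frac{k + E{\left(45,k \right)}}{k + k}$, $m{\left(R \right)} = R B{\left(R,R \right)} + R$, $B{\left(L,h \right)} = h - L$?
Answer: $3126287$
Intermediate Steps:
$m{\left(R \right)} = R$ ($m{\left(R \right)} = R \left(R - R\right) + R = R 0 + R = 0 + R = R$)
$E{\left(y,j \right)} = j y$
$v{\left(k \right)} = 69$ ($v{\left(k \right)} = 3 \frac{k + k 45}{k + k} = 3 \frac{k + 45 k}{2 k} = 3 \cdot 46 k \frac{1}{2 k} = 3 \cdot 23 = 69$)
$3126218 + v{\left(m{\left(g \right)} \right)} = 3126218 + 69 = 3126287$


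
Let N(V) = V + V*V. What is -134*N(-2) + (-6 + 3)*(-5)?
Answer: -253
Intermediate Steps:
N(V) = V + V**2
-134*N(-2) + (-6 + 3)*(-5) = -(-268)*(1 - 2) + (-6 + 3)*(-5) = -(-268)*(-1) - 3*(-5) = -134*2 + 15 = -268 + 15 = -253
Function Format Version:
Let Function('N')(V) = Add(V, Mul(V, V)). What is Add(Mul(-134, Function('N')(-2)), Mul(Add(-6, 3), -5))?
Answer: -253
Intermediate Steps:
Function('N')(V) = Add(V, Pow(V, 2))
Add(Mul(-134, Function('N')(-2)), Mul(Add(-6, 3), -5)) = Add(Mul(-134, Mul(-2, Add(1, -2))), Mul(Add(-6, 3), -5)) = Add(Mul(-134, Mul(-2, -1)), Mul(-3, -5)) = Add(Mul(-134, 2), 15) = Add(-268, 15) = -253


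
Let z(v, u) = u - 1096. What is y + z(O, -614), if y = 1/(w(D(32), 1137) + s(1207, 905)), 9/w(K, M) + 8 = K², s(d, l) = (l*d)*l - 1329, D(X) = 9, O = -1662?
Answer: -123402175251497/72165014767 ≈ -1710.0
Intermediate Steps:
s(d, l) = -1329 + d*l² (s(d, l) = (d*l)*l - 1329 = d*l² - 1329 = -1329 + d*l²)
w(K, M) = 9/(-8 + K²)
z(v, u) = -1096 + u
y = 73/72165014767 (y = 1/(9/(-8 + 9²) + (-1329 + 1207*905²)) = 1/(9/(-8 + 81) + (-1329 + 1207*819025)) = 1/(9/73 + (-1329 + 988563175)) = 1/(9*(1/73) + 988561846) = 1/(9/73 + 988561846) = 1/(72165014767/73) = 73/72165014767 ≈ 1.0116e-9)
y + z(O, -614) = 73/72165014767 + (-1096 - 614) = 73/72165014767 - 1710 = -123402175251497/72165014767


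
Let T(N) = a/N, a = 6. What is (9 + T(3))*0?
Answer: 0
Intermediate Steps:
T(N) = 6/N
(9 + T(3))*0 = (9 + 6/3)*0 = (9 + 6*(⅓))*0 = (9 + 2)*0 = 11*0 = 0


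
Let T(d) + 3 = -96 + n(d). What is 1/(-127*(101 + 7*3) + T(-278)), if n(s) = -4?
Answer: -1/15597 ≈ -6.4115e-5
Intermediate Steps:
T(d) = -103 (T(d) = -3 + (-96 - 4) = -3 - 100 = -103)
1/(-127*(101 + 7*3) + T(-278)) = 1/(-127*(101 + 7*3) - 103) = 1/(-127*(101 + 21) - 103) = 1/(-127*122 - 103) = 1/(-15494 - 103) = 1/(-15597) = -1/15597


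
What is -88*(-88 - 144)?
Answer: 20416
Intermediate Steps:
-88*(-88 - 144) = -88*(-232) = 20416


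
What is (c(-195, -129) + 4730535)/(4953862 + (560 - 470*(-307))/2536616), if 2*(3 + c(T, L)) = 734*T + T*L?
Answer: 1974985753902/2094340959307 ≈ 0.94301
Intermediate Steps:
c(T, L) = -3 + 367*T + L*T/2 (c(T, L) = -3 + (734*T + T*L)/2 = -3 + (734*T + L*T)/2 = -3 + (367*T + L*T/2) = -3 + 367*T + L*T/2)
(c(-195, -129) + 4730535)/(4953862 + (560 - 470*(-307))/2536616) = ((-3 + 367*(-195) + (½)*(-129)*(-195)) + 4730535)/(4953862 + (560 - 470*(-307))/2536616) = ((-3 - 71565 + 25155/2) + 4730535)/(4953862 + (560 + 144290)*(1/2536616)) = (-117981/2 + 4730535)/(4953862 + 144850*(1/2536616)) = 9343089/(2*(4953862 + 72425/1268308)) = 9343089/(2*(6283022877921/1268308)) = (9343089/2)*(1268308/6283022877921) = 1974985753902/2094340959307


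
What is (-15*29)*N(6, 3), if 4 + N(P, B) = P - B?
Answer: 435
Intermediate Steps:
N(P, B) = -4 + P - B (N(P, B) = -4 + (P - B) = -4 + P - B)
(-15*29)*N(6, 3) = (-15*29)*(-4 + 6 - 1*3) = -435*(-4 + 6 - 3) = -435*(-1) = 435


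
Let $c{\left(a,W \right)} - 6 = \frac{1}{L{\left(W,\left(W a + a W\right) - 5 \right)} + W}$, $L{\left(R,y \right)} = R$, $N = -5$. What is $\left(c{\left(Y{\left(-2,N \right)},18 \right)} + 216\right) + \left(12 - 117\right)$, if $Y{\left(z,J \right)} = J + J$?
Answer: $\frac{4213}{36} \approx 117.03$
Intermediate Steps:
$Y{\left(z,J \right)} = 2 J$
$c{\left(a,W \right)} = 6 + \frac{1}{2 W}$ ($c{\left(a,W \right)} = 6 + \frac{1}{W + W} = 6 + \frac{1}{2 W}$)
$\left(c{\left(Y{\left(-2,N \right)},18 \right)} + 216\right) + \left(12 - 117\right) = \left(\left(6 + \frac{1}{2 \cdot 18}\right) + 216\right) + \left(12 - 117\right) = \left(\left(6 + \frac{1}{2} \cdot \frac{1}{18}\right) + 216\right) + \left(12 - 117\right) = \left(\left(6 + \frac{1}{36}\right) + 216\right) - 105 = \left(\frac{217}{36} + 216\right) - 105 = \frac{7993}{36} - 105 = \frac{4213}{36}$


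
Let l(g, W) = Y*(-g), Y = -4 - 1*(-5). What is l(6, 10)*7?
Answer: -42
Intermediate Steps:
Y = 1 (Y = -4 + 5 = 1)
l(g, W) = -g (l(g, W) = 1*(-g) = -g)
l(6, 10)*7 = -1*6*7 = -6*7 = -42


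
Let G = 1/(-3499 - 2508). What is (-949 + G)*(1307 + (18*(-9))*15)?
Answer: 6401823212/6007 ≈ 1.0657e+6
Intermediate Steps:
G = -1/6007 (G = 1/(-6007) = -1/6007 ≈ -0.00016647)
(-949 + G)*(1307 + (18*(-9))*15) = (-949 - 1/6007)*(1307 + (18*(-9))*15) = -5700644*(1307 - 162*15)/6007 = -5700644*(1307 - 2430)/6007 = -5700644/6007*(-1123) = 6401823212/6007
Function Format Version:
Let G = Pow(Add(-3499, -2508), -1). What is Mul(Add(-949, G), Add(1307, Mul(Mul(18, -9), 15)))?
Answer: Rational(6401823212, 6007) ≈ 1.0657e+6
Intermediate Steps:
G = Rational(-1, 6007) (G = Pow(-6007, -1) = Rational(-1, 6007) ≈ -0.00016647)
Mul(Add(-949, G), Add(1307, Mul(Mul(18, -9), 15))) = Mul(Add(-949, Rational(-1, 6007)), Add(1307, Mul(Mul(18, -9), 15))) = Mul(Rational(-5700644, 6007), Add(1307, Mul(-162, 15))) = Mul(Rational(-5700644, 6007), Add(1307, -2430)) = Mul(Rational(-5700644, 6007), -1123) = Rational(6401823212, 6007)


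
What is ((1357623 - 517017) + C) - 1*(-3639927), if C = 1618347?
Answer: 6098880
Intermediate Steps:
((1357623 - 517017) + C) - 1*(-3639927) = ((1357623 - 517017) + 1618347) - 1*(-3639927) = (840606 + 1618347) + 3639927 = 2458953 + 3639927 = 6098880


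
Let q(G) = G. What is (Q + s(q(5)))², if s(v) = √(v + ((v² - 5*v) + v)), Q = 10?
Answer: (10 + √10)² ≈ 173.25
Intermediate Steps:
s(v) = √(v² - 3*v) (s(v) = √(v + (v² - 4*v)) = √(v² - 3*v))
(Q + s(q(5)))² = (10 + √(5*(-3 + 5)))² = (10 + √(5*2))² = (10 + √10)²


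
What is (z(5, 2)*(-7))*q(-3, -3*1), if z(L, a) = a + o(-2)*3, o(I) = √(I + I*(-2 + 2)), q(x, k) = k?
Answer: 42 + 63*I*√2 ≈ 42.0 + 89.095*I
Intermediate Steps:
o(I) = √I (o(I) = √(I + I*0) = √(I + 0) = √I)
z(L, a) = a + 3*I*√2 (z(L, a) = a + √(-2)*3 = a + (I*√2)*3 = a + 3*I*√2)
(z(5, 2)*(-7))*q(-3, -3*1) = ((2 + 3*I*√2)*(-7))*(-3*1) = (-14 - 21*I*√2)*(-3) = 42 + 63*I*√2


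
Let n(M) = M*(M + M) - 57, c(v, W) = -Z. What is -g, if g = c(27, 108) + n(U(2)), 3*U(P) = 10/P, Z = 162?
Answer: 1921/9 ≈ 213.44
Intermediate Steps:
c(v, W) = -162 (c(v, W) = -1*162 = -162)
U(P) = 10/(3*P) (U(P) = (10/P)/3 = 10/(3*P))
n(M) = -57 + 2*M² (n(M) = M*(2*M) - 57 = 2*M² - 57 = -57 + 2*M²)
g = -1921/9 (g = -162 + (-57 + 2*((10/3)/2)²) = -162 + (-57 + 2*((10/3)*(½))²) = -162 + (-57 + 2*(5/3)²) = -162 + (-57 + 2*(25/9)) = -162 + (-57 + 50/9) = -162 - 463/9 = -1921/9 ≈ -213.44)
-g = -1*(-1921/9) = 1921/9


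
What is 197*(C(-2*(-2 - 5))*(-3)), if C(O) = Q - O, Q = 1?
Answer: 7683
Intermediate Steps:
C(O) = 1 - O
197*(C(-2*(-2 - 5))*(-3)) = 197*((1 - (-2)*(-2 - 5))*(-3)) = 197*((1 - (-2)*(-7))*(-3)) = 197*((1 - 1*14)*(-3)) = 197*((1 - 14)*(-3)) = 197*(-13*(-3)) = 197*39 = 7683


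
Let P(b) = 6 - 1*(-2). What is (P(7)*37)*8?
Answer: 2368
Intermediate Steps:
P(b) = 8 (P(b) = 6 + 2 = 8)
(P(7)*37)*8 = (8*37)*8 = 296*8 = 2368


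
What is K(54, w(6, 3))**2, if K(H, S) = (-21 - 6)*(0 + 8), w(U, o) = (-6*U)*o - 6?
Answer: 46656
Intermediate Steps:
w(U, o) = -6 - 6*U*o (w(U, o) = -6*U*o - 6 = -6 - 6*U*o)
K(H, S) = -216 (K(H, S) = -27*8 = -216)
K(54, w(6, 3))**2 = (-216)**2 = 46656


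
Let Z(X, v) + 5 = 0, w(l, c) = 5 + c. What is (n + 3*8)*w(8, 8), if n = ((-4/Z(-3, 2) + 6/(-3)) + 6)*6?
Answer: 3432/5 ≈ 686.40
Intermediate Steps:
Z(X, v) = -5 (Z(X, v) = -5 + 0 = -5)
n = 144/5 (n = ((-4/(-5) + 6/(-3)) + 6)*6 = ((-4*(-1/5) + 6*(-1/3)) + 6)*6 = ((4/5 - 2) + 6)*6 = (-6/5 + 6)*6 = (24/5)*6 = 144/5 ≈ 28.800)
(n + 3*8)*w(8, 8) = (144/5 + 3*8)*(5 + 8) = (144/5 + 24)*13 = (264/5)*13 = 3432/5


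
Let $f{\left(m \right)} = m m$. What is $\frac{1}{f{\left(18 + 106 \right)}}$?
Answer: $\frac{1}{15376} \approx 6.5036 \cdot 10^{-5}$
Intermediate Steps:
$f{\left(m \right)} = m^{2}$
$\frac{1}{f{\left(18 + 106 \right)}} = \frac{1}{\left(18 + 106\right)^{2}} = \frac{1}{124^{2}} = \frac{1}{15376}$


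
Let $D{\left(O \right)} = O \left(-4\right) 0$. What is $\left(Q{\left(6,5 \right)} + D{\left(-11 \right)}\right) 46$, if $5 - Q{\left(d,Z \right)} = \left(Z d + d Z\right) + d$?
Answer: $-2806$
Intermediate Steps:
$Q{\left(d,Z \right)} = 5 - d - 2 Z d$ ($Q{\left(d,Z \right)} = 5 - \left(\left(Z d + d Z\right) + d\right) = 5 - \left(\left(Z d + Z d\right) + d\right) = 5 - \left(2 Z d + d\right) = 5 - \left(d + 2 Z d\right) = 5 - d - 2 Z d$)
$D{\left(O \right)} = 0$ ($D{\left(O \right)} = - 4 O 0 = 0$)
$\left(Q{\left(6,5 \right)} + D{\left(-11 \right)}\right) 46 = \left(\left(5 - 6 - 10 \cdot 6\right) + 0\right) 46 = \left(\left(5 - 6 - 60\right) + 0\right) 46 = \left(-61 + 0\right) 46 = \left(-61\right) 46 = -2806$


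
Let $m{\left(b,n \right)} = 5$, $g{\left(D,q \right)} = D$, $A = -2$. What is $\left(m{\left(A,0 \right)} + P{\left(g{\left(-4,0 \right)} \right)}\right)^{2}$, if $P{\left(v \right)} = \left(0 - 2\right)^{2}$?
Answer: $81$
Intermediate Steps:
$P{\left(v \right)} = 4$ ($P{\left(v \right)} = \left(-2\right)^{2} = 4$)
$\left(m{\left(A,0 \right)} + P{\left(g{\left(-4,0 \right)} \right)}\right)^{2} = \left(5 + 4\right)^{2} = 9^{2} = 81$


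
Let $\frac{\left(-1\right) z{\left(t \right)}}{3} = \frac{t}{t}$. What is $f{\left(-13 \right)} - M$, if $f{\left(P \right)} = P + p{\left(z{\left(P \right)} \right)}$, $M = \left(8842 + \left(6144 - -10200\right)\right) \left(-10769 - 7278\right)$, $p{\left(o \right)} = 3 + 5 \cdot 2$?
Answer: $454531742$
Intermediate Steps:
$z{\left(t \right)} = -3$ ($z{\left(t \right)} = - 3 \frac{t}{t} = \left(-3\right) 1 = -3$)
$p{\left(o \right)} = 13$ ($p{\left(o \right)} = 3 + 10 = 13$)
$M = -454531742$ ($M = \left(8842 + \left(6144 + 10200\right)\right) \left(-18047\right) = \left(8842 + 16344\right) \left(-18047\right) = 25186 \left(-18047\right) = -454531742$)
$f{\left(P \right)} = 13 + P$ ($f{\left(P \right)} = P + 13 = 13 + P$)
$f{\left(-13 \right)} - M = \left(13 - 13\right) - -454531742 = 0 + 454531742 = 454531742$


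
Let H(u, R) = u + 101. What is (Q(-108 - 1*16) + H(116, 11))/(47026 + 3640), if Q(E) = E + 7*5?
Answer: 64/25333 ≈ 0.0025264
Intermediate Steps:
H(u, R) = 101 + u
Q(E) = 35 + E (Q(E) = E + 35 = 35 + E)
(Q(-108 - 1*16) + H(116, 11))/(47026 + 3640) = ((35 + (-108 - 1*16)) + (101 + 116))/(47026 + 3640) = ((35 + (-108 - 16)) + 217)/50666 = ((35 - 124) + 217)*(1/50666) = (-89 + 217)*(1/50666) = 128*(1/50666) = 64/25333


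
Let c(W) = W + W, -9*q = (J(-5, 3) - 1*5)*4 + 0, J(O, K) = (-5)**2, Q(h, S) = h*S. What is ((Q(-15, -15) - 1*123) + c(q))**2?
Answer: 574564/81 ≈ 7093.4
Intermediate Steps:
Q(h, S) = S*h
J(O, K) = 25
q = -80/9 (q = -((25 - 1*5)*4 + 0)/9 = -((25 - 5)*4 + 0)/9 = -(20*4 + 0)/9 = -(80 + 0)/9 = -1/9*80 = -80/9 ≈ -8.8889)
c(W) = 2*W
((Q(-15, -15) - 1*123) + c(q))**2 = ((-15*(-15) - 1*123) + 2*(-80/9))**2 = ((225 - 123) - 160/9)**2 = (102 - 160/9)**2 = (758/9)**2 = 574564/81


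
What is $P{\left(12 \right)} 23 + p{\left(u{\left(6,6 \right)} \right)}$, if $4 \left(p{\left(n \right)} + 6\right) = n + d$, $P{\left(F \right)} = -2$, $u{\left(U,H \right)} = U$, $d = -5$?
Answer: $- \frac{207}{4} \approx -51.75$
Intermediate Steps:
$p{\left(n \right)} = - \frac{29}{4} + \frac{n}{4}$ ($p{\left(n \right)} = -6 + \frac{n - 5}{4} = -6 + \frac{-5 + n}{4} = -6 + \left(- \frac{5}{4} + \frac{n}{4}\right) = - \frac{29}{4} + \frac{n}{4}$)
$P{\left(12 \right)} 23 + p{\left(u{\left(6,6 \right)} \right)} = \left(-2\right) 23 + \left(- \frac{29}{4} + \frac{1}{4} \cdot 6\right) = -46 + \left(- \frac{29}{4} + \frac{3}{2}\right) = -46 - \frac{23}{4} = - \frac{207}{4}$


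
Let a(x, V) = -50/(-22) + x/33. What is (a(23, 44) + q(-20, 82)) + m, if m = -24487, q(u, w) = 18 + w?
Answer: -804673/33 ≈ -24384.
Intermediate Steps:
a(x, V) = 25/11 + x/33 (a(x, V) = -50*(-1/22) + x*(1/33) = 25/11 + x/33)
(a(23, 44) + q(-20, 82)) + m = ((25/11 + (1/33)*23) + (18 + 82)) - 24487 = ((25/11 + 23/33) + 100) - 24487 = (98/33 + 100) - 24487 = 3398/33 - 24487 = -804673/33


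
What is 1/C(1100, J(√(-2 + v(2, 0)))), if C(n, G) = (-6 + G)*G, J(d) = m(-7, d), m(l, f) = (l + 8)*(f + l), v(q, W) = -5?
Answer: I/(4*(5*√7 + 21*I)) ≈ 0.0085227 + 0.0053688*I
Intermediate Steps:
m(l, f) = (8 + l)*(f + l)
J(d) = -7 + d (J(d) = (-7)² + 8*d + 8*(-7) + d*(-7) = 49 + 8*d - 56 - 7*d = -7 + d)
C(n, G) = G*(-6 + G)
1/C(1100, J(√(-2 + v(2, 0)))) = 1/((-7 + √(-2 - 5))*(-6 + (-7 + √(-2 - 5)))) = 1/((-7 + √(-7))*(-6 + (-7 + √(-7)))) = 1/((-7 + I*√7)*(-6 + (-7 + I*√7))) = 1/((-7 + I*√7)*(-13 + I*√7)) = 1/((-13 + I*√7)*(-7 + I*√7))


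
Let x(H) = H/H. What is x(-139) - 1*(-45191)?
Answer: 45192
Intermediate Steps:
x(H) = 1
x(-139) - 1*(-45191) = 1 - 1*(-45191) = 1 + 45191 = 45192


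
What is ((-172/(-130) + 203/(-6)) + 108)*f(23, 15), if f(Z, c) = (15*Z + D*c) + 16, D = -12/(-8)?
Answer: 1737019/60 ≈ 28950.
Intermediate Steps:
D = 3/2 (D = -12*(-1/8) = 3/2 ≈ 1.5000)
f(Z, c) = 16 + 15*Z + 3*c/2 (f(Z, c) = (15*Z + 3*c/2) + 16 = 16 + 15*Z + 3*c/2)
((-172/(-130) + 203/(-6)) + 108)*f(23, 15) = ((-172/(-130) + 203/(-6)) + 108)*(16 + 15*23 + (3/2)*15) = ((-172*(-1/130) + 203*(-1/6)) + 108)*(16 + 345 + 45/2) = ((86/65 - 203/6) + 108)*(767/2) = (-12679/390 + 108)*(767/2) = (29441/390)*(767/2) = 1737019/60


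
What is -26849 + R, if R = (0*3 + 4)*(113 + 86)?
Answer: -26053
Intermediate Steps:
R = 796 (R = (0 + 4)*199 = 4*199 = 796)
-26849 + R = -26849 + 796 = -26053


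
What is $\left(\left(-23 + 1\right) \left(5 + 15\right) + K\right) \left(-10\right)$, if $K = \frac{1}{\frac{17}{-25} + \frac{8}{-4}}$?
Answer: $\frac{295050}{67} \approx 4403.7$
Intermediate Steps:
$K = - \frac{25}{67}$ ($K = \frac{1}{17 \left(- \frac{1}{25}\right) + 8 \left(- \frac{1}{4}\right)} = \frac{1}{- \frac{17}{25} - 2} = \frac{1}{- \frac{67}{25}} = - \frac{25}{67} \approx -0.37313$)
$\left(\left(-23 + 1\right) \left(5 + 15\right) + K\right) \left(-10\right) = \left(\left(-23 + 1\right) \left(5 + 15\right) - \frac{25}{67}\right) \left(-10\right) = \left(\left(-22\right) 20 - \frac{25}{67}\right) \left(-10\right) = \left(-440 - \frac{25}{67}\right) \left(-10\right) = \left(- \frac{29505}{67}\right) \left(-10\right) = \frac{295050}{67}$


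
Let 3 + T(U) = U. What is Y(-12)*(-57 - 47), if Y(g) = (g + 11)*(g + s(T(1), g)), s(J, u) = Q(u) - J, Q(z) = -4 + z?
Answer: -2704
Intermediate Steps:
T(U) = -3 + U
s(J, u) = -4 + u - J (s(J, u) = (-4 + u) - J = -4 + u - J)
Y(g) = (-2 + 2*g)*(11 + g) (Y(g) = (g + 11)*(g + (-4 + g - (-3 + 1))) = (11 + g)*(g + (-4 + g - 1*(-2))) = (11 + g)*(g + (-4 + g + 2)) = (11 + g)*(g + (-2 + g)) = (11 + g)*(-2 + 2*g) = (-2 + 2*g)*(11 + g))
Y(-12)*(-57 - 47) = (-22 + 2*(-12)² + 20*(-12))*(-57 - 47) = (-22 + 2*144 - 240)*(-104) = (-22 + 288 - 240)*(-104) = 26*(-104) = -2704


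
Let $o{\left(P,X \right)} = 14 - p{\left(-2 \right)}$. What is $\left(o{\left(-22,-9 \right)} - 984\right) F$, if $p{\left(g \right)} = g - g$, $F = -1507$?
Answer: $1461790$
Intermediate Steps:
$p{\left(g \right)} = 0$
$o{\left(P,X \right)} = 14$ ($o{\left(P,X \right)} = 14 - 0 = 14 + 0 = 14$)
$\left(o{\left(-22,-9 \right)} - 984\right) F = \left(14 - 984\right) \left(-1507\right) = \left(-970\right) \left(-1507\right) = 1461790$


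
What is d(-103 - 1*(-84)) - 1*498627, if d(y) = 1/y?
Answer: -9473914/19 ≈ -4.9863e+5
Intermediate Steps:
d(-103 - 1*(-84)) - 1*498627 = 1/(-103 - 1*(-84)) - 1*498627 = 1/(-103 + 84) - 498627 = 1/(-19) - 498627 = -1/19 - 498627 = -9473914/19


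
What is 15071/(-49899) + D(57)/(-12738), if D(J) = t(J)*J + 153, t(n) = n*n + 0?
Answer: -1573425742/105935577 ≈ -14.853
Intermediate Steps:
t(n) = n**2 (t(n) = n**2 + 0 = n**2)
D(J) = 153 + J**3 (D(J) = J**2*J + 153 = J**3 + 153 = 153 + J**3)
15071/(-49899) + D(57)/(-12738) = 15071/(-49899) + (153 + 57**3)/(-12738) = 15071*(-1/49899) + (153 + 185193)*(-1/12738) = -15071/49899 + 185346*(-1/12738) = -15071/49899 - 30891/2123 = -1573425742/105935577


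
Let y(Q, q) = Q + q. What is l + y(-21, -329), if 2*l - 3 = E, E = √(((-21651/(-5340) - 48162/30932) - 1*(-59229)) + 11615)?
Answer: -697/2 + √3355787236893414235/13764740 ≈ -215.42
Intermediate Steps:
E = √3355787236893414235/6882370 (E = √(((-21651*(-1/5340) - 48162*1/30932) + 59229) + 11615) = √(((7217/1780 - 24081/15466) + 59229) + 11615) = √((34376971/13764740 + 59229) + 11615) = √(815306162431/13764740 + 11615) = √(975183617531/13764740) = √3355787236893414235/6882370 ≈ 266.17)
l = 3/2 + √3355787236893414235/13764740 (l = 3/2 + (√3355787236893414235/6882370)/2 = 3/2 + √3355787236893414235/13764740 ≈ 134.58)
l + y(-21, -329) = (3/2 + √3355787236893414235/13764740) + (-21 - 329) = (3/2 + √3355787236893414235/13764740) - 350 = -697/2 + √3355787236893414235/13764740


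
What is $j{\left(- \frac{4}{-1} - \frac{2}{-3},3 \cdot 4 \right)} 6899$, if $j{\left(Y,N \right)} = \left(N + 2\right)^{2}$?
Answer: $1352204$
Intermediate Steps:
$j{\left(Y,N \right)} = \left(2 + N\right)^{2}$
$j{\left(- \frac{4}{-1} - \frac{2}{-3},3 \cdot 4 \right)} 6899 = \left(2 + 3 \cdot 4\right)^{2} \cdot 6899 = \left(2 + 12\right)^{2} \cdot 6899 = 14^{2} \cdot 6899 = 196 \cdot 6899 = 1352204$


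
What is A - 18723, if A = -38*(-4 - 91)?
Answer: -15113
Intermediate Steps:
A = 3610 (A = -38*(-95) = 3610)
A - 18723 = 3610 - 18723 = -15113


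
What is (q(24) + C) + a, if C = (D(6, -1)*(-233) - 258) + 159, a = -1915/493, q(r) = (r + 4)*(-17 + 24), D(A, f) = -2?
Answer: 275644/493 ≈ 559.12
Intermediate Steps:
q(r) = 28 + 7*r (q(r) = (4 + r)*7 = 28 + 7*r)
a = -1915/493 (a = -1915*1/493 = -1915/493 ≈ -3.8844)
C = 367 (C = (-2*(-233) - 258) + 159 = (466 - 258) + 159 = 208 + 159 = 367)
(q(24) + C) + a = ((28 + 7*24) + 367) - 1915/493 = ((28 + 168) + 367) - 1915/493 = (196 + 367) - 1915/493 = 563 - 1915/493 = 275644/493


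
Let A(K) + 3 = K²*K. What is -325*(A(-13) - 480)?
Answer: 871000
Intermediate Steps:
A(K) = -3 + K³ (A(K) = -3 + K²*K = -3 + K³)
-325*(A(-13) - 480) = -325*((-3 + (-13)³) - 480) = -325*((-3 - 2197) - 480) = -325*(-2200 - 480) = -325*(-2680) = 871000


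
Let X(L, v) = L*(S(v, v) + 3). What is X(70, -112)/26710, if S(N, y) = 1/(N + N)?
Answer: 671/85472 ≈ 0.0078505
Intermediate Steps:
S(N, y) = 1/(2*N)
X(L, v) = L*(3 + 1/(2*v)) (X(L, v) = L*(1/(2*v) + 3) = L*(3 + 1/(2*v)))
X(70, -112)/26710 = (3*70 + (1/2)*70/(-112))/26710 = (210 + (1/2)*70*(-1/112))*(1/26710) = (210 - 5/16)*(1/26710) = (3355/16)*(1/26710) = 671/85472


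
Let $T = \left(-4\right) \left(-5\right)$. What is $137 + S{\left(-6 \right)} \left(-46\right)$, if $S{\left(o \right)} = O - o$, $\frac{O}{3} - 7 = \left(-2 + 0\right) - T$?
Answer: $1931$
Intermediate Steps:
$T = 20$
$O = -45$ ($O = 21 + 3 \left(\left(-2 + 0\right) - 20\right) = 21 + 3 \left(-2 - 20\right) = 21 + 3 \left(-22\right) = 21 - 66 = -45$)
$S{\left(o \right)} = -45 - o$
$137 + S{\left(-6 \right)} \left(-46\right) = 137 + \left(-45 - -6\right) \left(-46\right) = 137 + \left(-45 + 6\right) \left(-46\right) = 137 - -1794 = 137 + 1794 = 1931$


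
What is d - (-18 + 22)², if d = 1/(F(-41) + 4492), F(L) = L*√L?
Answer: -323947268/20246985 + 41*I*√41/20246985 ≈ -16.0 + 1.2966e-5*I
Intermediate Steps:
F(L) = L^(3/2)
d = 1/(4492 - 41*I*√41) (d = 1/((-41)^(3/2) + 4492) = 1/(-41*I*√41 + 4492) = 1/(4492 - 41*I*√41) ≈ 0.00022186 + 1.2966e-5*I)
d - (-18 + 22)² = (4492/20246985 + 41*I*√41/20246985) - (-18 + 22)² = (4492/20246985 + 41*I*√41/20246985) - 1*4² = (4492/20246985 + 41*I*√41/20246985) - 1*16 = (4492/20246985 + 41*I*√41/20246985) - 16 = -323947268/20246985 + 41*I*√41/20246985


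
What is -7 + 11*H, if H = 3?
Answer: 26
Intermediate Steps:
-7 + 11*H = -7 + 11*3 = -7 + 33 = 26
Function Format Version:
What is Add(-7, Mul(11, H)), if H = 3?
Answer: 26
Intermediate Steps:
Add(-7, Mul(11, H)) = Add(-7, Mul(11, 3)) = Add(-7, 33) = 26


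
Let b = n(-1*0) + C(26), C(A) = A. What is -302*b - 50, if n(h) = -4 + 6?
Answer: -8506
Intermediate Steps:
n(h) = 2
b = 28 (b = 2 + 26 = 28)
-302*b - 50 = -302*28 - 50 = -8456 - 50 = -8506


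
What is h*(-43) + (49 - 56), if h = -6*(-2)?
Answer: -523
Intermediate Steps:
h = 12
h*(-43) + (49 - 56) = 12*(-43) + (49 - 56) = -516 - 7 = -523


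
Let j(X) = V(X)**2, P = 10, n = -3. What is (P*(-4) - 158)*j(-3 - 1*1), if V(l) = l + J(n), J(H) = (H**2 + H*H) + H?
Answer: -23958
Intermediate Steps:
J(H) = H + 2*H**2 (J(H) = (H**2 + H**2) + H = 2*H**2 + H = H + 2*H**2)
V(l) = 15 + l (V(l) = l - 3*(1 + 2*(-3)) = l - 3*(1 - 6) = l - 3*(-5) = l + 15 = 15 + l)
j(X) = (15 + X)**2
(P*(-4) - 158)*j(-3 - 1*1) = (10*(-4) - 158)*(15 + (-3 - 1*1))**2 = (-40 - 158)*(15 + (-3 - 1))**2 = -198*(15 - 4)**2 = -198*11**2 = -198*121 = -23958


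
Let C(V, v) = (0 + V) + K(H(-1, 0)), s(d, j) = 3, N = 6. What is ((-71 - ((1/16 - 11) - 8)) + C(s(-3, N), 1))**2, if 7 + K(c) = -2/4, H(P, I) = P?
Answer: 819025/256 ≈ 3199.3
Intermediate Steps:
K(c) = -15/2 (K(c) = -7 - 2/4 = -7 - 2*1/4 = -7 - 1/2 = -15/2)
C(V, v) = -15/2 + V (C(V, v) = (0 + V) - 15/2 = V - 15/2 = -15/2 + V)
((-71 - ((1/16 - 11) - 8)) + C(s(-3, N), 1))**2 = ((-71 - ((1/16 - 11) - 8)) + (-15/2 + 3))**2 = ((-71 - ((1/16 - 11) - 8)) - 9/2)**2 = ((-71 - (-175/16 - 8)) - 9/2)**2 = ((-71 - 1*(-303/16)) - 9/2)**2 = ((-71 + 303/16) - 9/2)**2 = (-833/16 - 9/2)**2 = (-905/16)**2 = 819025/256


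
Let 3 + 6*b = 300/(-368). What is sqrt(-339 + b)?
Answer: I*sqrt(2874678)/92 ≈ 18.429*I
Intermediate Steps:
b = -117/184 (b = -1/2 + (300/(-368))/6 = -1/2 + (300*(-1/368))/6 = -1/2 + (1/6)*(-75/92) = -1/2 - 25/184 = -117/184 ≈ -0.63587)
sqrt(-339 + b) = sqrt(-339 - 117/184) = sqrt(-62493/184) = I*sqrt(2874678)/92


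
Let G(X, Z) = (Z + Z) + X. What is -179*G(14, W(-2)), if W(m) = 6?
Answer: -4654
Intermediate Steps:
G(X, Z) = X + 2*Z (G(X, Z) = 2*Z + X = X + 2*Z)
-179*G(14, W(-2)) = -179*(14 + 2*6) = -179*(14 + 12) = -179*26 = -4654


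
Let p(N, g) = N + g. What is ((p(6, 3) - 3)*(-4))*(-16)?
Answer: 384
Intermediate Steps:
((p(6, 3) - 3)*(-4))*(-16) = (((6 + 3) - 3)*(-4))*(-16) = ((9 - 3)*(-4))*(-16) = (6*(-4))*(-16) = -24*(-16) = 384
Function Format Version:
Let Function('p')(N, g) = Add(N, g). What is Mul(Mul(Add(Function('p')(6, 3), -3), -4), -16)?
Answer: 384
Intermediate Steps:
Mul(Mul(Add(Function('p')(6, 3), -3), -4), -16) = Mul(Mul(Add(Add(6, 3), -3), -4), -16) = Mul(Mul(Add(9, -3), -4), -16) = Mul(Mul(6, -4), -16) = Mul(-24, -16) = 384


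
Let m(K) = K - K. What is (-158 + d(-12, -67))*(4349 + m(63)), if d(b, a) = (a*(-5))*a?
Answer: -98300447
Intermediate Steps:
d(b, a) = -5*a**2 (d(b, a) = (-5*a)*a = -5*a**2)
m(K) = 0
(-158 + d(-12, -67))*(4349 + m(63)) = (-158 - 5*(-67)**2)*(4349 + 0) = (-158 - 5*4489)*4349 = (-158 - 22445)*4349 = -22603*4349 = -98300447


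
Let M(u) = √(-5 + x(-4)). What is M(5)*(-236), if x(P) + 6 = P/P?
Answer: -236*I*√10 ≈ -746.3*I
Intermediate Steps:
x(P) = -5 (x(P) = -6 + P/P = -6 + 1 = -5)
M(u) = I*√10 (M(u) = √(-5 - 5) = √(-10) = I*√10)
M(5)*(-236) = (I*√10)*(-236) = -236*I*√10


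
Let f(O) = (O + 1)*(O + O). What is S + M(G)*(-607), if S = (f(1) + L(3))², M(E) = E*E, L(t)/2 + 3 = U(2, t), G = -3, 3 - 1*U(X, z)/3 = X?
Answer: -5447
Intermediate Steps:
U(X, z) = 9 - 3*X
L(t) = 0 (L(t) = -6 + 2*(9 - 3*2) = -6 + 2*(9 - 6) = -6 + 2*3 = -6 + 6 = 0)
f(O) = 2*O*(1 + O) (f(O) = (1 + O)*(2*O) = 2*O*(1 + O))
M(E) = E²
S = 16 (S = (2*1*(1 + 1) + 0)² = (2*1*2 + 0)² = (4 + 0)² = 4² = 16)
S + M(G)*(-607) = 16 + (-3)²*(-607) = 16 + 9*(-607) = 16 - 5463 = -5447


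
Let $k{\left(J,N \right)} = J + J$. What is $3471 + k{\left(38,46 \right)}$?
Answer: $3547$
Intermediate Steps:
$k{\left(J,N \right)} = 2 J$
$3471 + k{\left(38,46 \right)} = 3471 + 2 \cdot 38 = 3471 + 76 = 3547$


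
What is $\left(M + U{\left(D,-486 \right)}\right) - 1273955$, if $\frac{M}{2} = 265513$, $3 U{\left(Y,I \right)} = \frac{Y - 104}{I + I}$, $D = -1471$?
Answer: $- \frac{240708821}{324} \approx -7.4293 \cdot 10^{5}$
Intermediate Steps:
$U{\left(Y,I \right)} = \frac{-104 + Y}{6 I}$ ($U{\left(Y,I \right)} = \frac{\left(Y - 104\right) \frac{1}{I + I}}{3} = \frac{\left(-104 + Y\right) \frac{1}{2 I}}{3} = \frac{\frac{1}{2} \frac{1}{I} \left(-104 + Y\right)}{3} = \frac{-104 + Y}{6 I}$)
$M = 531026$ ($M = 2 \cdot 265513 = 531026$)
$\left(M + U{\left(D,-486 \right)}\right) - 1273955 = \left(531026 + \frac{-104 - 1471}{6 \left(-486\right)}\right) - 1273955 = \left(531026 + \frac{1}{6} \left(- \frac{1}{486}\right) \left(-1575\right)\right) - 1273955 = \left(531026 + \frac{175}{324}\right) - 1273955 = \frac{172052599}{324} - 1273955 = - \frac{240708821}{324}$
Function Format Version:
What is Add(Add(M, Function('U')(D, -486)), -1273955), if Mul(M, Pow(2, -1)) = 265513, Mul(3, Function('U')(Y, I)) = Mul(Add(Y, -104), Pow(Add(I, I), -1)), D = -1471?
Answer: Rational(-240708821, 324) ≈ -7.4293e+5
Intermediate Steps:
Function('U')(Y, I) = Mul(Rational(1, 6), Pow(I, -1), Add(-104, Y)) (Function('U')(Y, I) = Mul(Rational(1, 3), Mul(Add(Y, -104), Pow(Add(I, I), -1))) = Mul(Rational(1, 3), Mul(Add(-104, Y), Pow(Mul(2, I), -1))) = Mul(Rational(1, 3), Mul(Add(-104, Y), Mul(Rational(1, 2), Pow(I, -1)))) = Mul(Rational(1, 3), Mul(Rational(1, 2), Pow(I, -1), Add(-104, Y))) = Mul(Rational(1, 6), Pow(I, -1), Add(-104, Y)))
M = 531026 (M = Mul(2, 265513) = 531026)
Add(Add(M, Function('U')(D, -486)), -1273955) = Add(Add(531026, Mul(Rational(1, 6), Pow(-486, -1), Add(-104, -1471))), -1273955) = Add(Add(531026, Mul(Rational(1, 6), Rational(-1, 486), -1575)), -1273955) = Add(Add(531026, Rational(175, 324)), -1273955) = Add(Rational(172052599, 324), -1273955) = Rational(-240708821, 324)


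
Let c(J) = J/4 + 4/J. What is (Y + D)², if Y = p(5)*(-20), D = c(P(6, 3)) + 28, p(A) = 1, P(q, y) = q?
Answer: 3721/36 ≈ 103.36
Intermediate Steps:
c(J) = 4/J + J/4 (c(J) = J*(¼) + 4/J = J/4 + 4/J = 4/J + J/4)
D = 181/6 (D = (4/6 + (¼)*6) + 28 = (4*(⅙) + 3/2) + 28 = (⅔ + 3/2) + 28 = 13/6 + 28 = 181/6 ≈ 30.167)
Y = -20 (Y = 1*(-20) = -20)
(Y + D)² = (-20 + 181/6)² = (61/6)² = 3721/36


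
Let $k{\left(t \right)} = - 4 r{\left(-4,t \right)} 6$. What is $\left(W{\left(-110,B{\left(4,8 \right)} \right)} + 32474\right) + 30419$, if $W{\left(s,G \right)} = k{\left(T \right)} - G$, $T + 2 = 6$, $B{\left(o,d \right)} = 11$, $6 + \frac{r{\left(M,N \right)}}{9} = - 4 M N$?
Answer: $50354$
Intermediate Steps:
$r{\left(M,N \right)} = -54 - 36 M N$ ($r{\left(M,N \right)} = -54 + 9 - 4 M N = -54 + 9 \left(- 4 M N\right) = -54 - 36 M N$)
$T = 4$ ($T = -2 + 6 = 4$)
$k{\left(t \right)} = 1296 - 3456 t$ ($k{\left(t \right)} = - 4 \left(-54 - - 144 t\right) 6 = - 4 \left(-54 + 144 t\right) 6 = \left(216 - 576 t\right) 6 = 1296 - 3456 t$)
$W{\left(s,G \right)} = -12528 - G$ ($W{\left(s,G \right)} = \left(1296 - 13824\right) - G = -12528 - G$)
$\left(W{\left(-110,B{\left(4,8 \right)} \right)} + 32474\right) + 30419 = \left(\left(-12528 - 11\right) + 32474\right) + 30419 = \left(-12539 + 32474\right) + 30419 = 19935 + 30419 = 50354$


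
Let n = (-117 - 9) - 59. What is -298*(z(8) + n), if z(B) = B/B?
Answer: 54832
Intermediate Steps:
n = -185 (n = -126 - 59 = -185)
z(B) = 1
-298*(z(8) + n) = -298*(1 - 185) = -298*(-184) = 54832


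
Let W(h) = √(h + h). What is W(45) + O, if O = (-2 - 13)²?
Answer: 225 + 3*√10 ≈ 234.49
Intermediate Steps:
W(h) = √2*√h (W(h) = √(2*h) = √2*√h)
O = 225 (O = (-15)² = 225)
W(45) + O = √2*√45 + 225 = √2*(3*√5) + 225 = 3*√10 + 225 = 225 + 3*√10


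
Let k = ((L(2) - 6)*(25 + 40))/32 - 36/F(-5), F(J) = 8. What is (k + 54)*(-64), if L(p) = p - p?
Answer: -2388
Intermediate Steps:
L(p) = 0
k = -267/16 (k = ((0 - 6)*(25 + 40))/32 - 36/8 = -6*65*(1/32) - 36*⅛ = -390*1/32 - 9/2 = -195/16 - 9/2 = -267/16 ≈ -16.688)
(k + 54)*(-64) = (-267/16 + 54)*(-64) = (597/16)*(-64) = -2388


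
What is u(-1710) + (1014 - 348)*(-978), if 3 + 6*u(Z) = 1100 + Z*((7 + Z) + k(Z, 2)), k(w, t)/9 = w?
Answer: 25322039/6 ≈ 4.2203e+6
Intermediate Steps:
k(w, t) = 9*w
u(Z) = 1097/6 + Z*(7 + 10*Z)/6 (u(Z) = -1/2 + (1100 + Z*((7 + Z) + 9*Z))/6 = -1/2 + (1100 + Z*(7 + 10*Z))/6 = -1/2 + (550/3 + Z*(7 + 10*Z)/6) = 1097/6 + Z*(7 + 10*Z)/6)
u(-1710) + (1014 - 348)*(-978) = (1097/6 + (5/3)*(-1710)**2 + (7/6)*(-1710)) + (1014 - 348)*(-978) = (1097/6 + (5/3)*2924100 - 1995) + 666*(-978) = (1097/6 + 4873500 - 1995) - 651348 = 29230127/6 - 651348 = 25322039/6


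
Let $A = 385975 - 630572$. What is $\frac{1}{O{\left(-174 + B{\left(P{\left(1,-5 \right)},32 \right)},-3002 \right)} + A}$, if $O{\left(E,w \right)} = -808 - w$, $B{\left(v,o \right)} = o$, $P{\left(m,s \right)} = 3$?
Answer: $- \frac{1}{242403} \approx -4.1254 \cdot 10^{-6}$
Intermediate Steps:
$A = -244597$ ($A = 385975 - 630572 = -244597$)
$\frac{1}{O{\left(-174 + B{\left(P{\left(1,-5 \right)},32 \right)},-3002 \right)} + A} = \frac{1}{\left(-808 - -3002\right) - 244597} = \frac{1}{\left(-808 + 3002\right) - 244597} = \frac{1}{2194 - 244597} = \frac{1}{-242403} = - \frac{1}{242403}$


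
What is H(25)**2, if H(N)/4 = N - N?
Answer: 0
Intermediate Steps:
H(N) = 0 (H(N) = 4*(N - N) = 4*0 = 0)
H(25)**2 = 0**2 = 0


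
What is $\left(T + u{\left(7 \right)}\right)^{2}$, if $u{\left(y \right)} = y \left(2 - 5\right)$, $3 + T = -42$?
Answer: $4356$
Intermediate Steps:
$T = -45$ ($T = -3 - 42 = -45$)
$u{\left(y \right)} = - 3 y$ ($u{\left(y \right)} = y \left(2 - 5\right) = y \left(-3\right) = - 3 y$)
$\left(T + u{\left(7 \right)}\right)^{2} = \left(-45 - 21\right)^{2} = \left(-66\right)^{2} = 4356$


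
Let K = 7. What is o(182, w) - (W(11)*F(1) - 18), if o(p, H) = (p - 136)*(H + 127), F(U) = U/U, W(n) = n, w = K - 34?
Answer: 4607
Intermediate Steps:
w = -27 (w = 7 - 34 = -27)
F(U) = 1
o(p, H) = (-136 + p)*(127 + H)
o(182, w) - (W(11)*F(1) - 18) = (-17272 - 136*(-27) + 127*182 - 27*182) - (11*1 - 18) = (-17272 + 3672 + 23114 - 4914) - (11 - 18) = 4600 - 1*(-7) = 4600 + 7 = 4607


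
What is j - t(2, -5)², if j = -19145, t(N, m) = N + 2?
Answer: -19161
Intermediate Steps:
t(N, m) = 2 + N
j - t(2, -5)² = -19145 - (2 + 2)² = -19145 - 1*4² = -19145 - 1*16 = -19145 - 16 = -19161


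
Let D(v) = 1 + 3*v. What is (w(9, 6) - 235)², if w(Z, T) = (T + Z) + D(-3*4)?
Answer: 65025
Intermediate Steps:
w(Z, T) = -35 + T + Z (w(Z, T) = (T + Z) + (1 + 3*(-3*4)) = (T + Z) + (1 + 3*(-12)) = (T + Z) + (1 - 36) = (T + Z) - 35 = -35 + T + Z)
(w(9, 6) - 235)² = ((-35 + 6 + 9) - 235)² = (-20 - 235)² = (-255)² = 65025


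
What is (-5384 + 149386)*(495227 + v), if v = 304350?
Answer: 115140687154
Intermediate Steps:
(-5384 + 149386)*(495227 + v) = (-5384 + 149386)*(495227 + 304350) = 144002*799577 = 115140687154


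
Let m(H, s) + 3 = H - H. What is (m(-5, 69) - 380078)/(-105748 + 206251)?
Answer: -29237/7731 ≈ -3.7818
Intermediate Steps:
m(H, s) = -3 (m(H, s) = -3 + (H - H) = -3 + 0 = -3)
(m(-5, 69) - 380078)/(-105748 + 206251) = (-3 - 380078)/(-105748 + 206251) = -380081/100503 = -380081*1/100503 = -29237/7731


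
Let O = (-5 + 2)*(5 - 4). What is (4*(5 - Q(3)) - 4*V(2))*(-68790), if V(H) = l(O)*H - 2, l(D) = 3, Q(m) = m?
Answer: 550320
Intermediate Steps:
O = -3 (O = -3*1 = -3)
V(H) = -2 + 3*H (V(H) = 3*H - 2 = -2 + 3*H)
(4*(5 - Q(3)) - 4*V(2))*(-68790) = (4*(5 - 1*3) - 4*(-2 + 3*2))*(-68790) = (4*(5 - 3) - 4*(-2 + 6))*(-68790) = (4*2 - 4*4)*(-68790) = (8 - 16)*(-68790) = -8*(-68790) = 550320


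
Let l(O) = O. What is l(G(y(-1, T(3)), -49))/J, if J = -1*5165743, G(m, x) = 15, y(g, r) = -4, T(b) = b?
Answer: -15/5165743 ≈ -2.9037e-6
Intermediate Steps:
J = -5165743
l(G(y(-1, T(3)), -49))/J = 15/(-5165743) = 15*(-1/5165743) = -15/5165743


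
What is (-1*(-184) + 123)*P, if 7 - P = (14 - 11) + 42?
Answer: -11666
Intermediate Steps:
P = -38 (P = 7 - ((14 - 11) + 42) = 7 - (3 + 42) = 7 - 1*45 = 7 - 45 = -38)
(-1*(-184) + 123)*P = (-1*(-184) + 123)*(-38) = (184 + 123)*(-38) = 307*(-38) = -11666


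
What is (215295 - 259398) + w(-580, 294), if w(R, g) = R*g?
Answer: -214623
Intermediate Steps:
(215295 - 259398) + w(-580, 294) = (215295 - 259398) - 580*294 = -44103 - 170520 = -214623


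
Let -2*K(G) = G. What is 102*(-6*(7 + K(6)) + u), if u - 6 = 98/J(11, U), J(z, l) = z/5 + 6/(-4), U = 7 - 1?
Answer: 12444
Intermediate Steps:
U = 6
K(G) = -G/2
J(z, l) = -3/2 + z/5 (J(z, l) = z*(1/5) + 6*(-1/4) = z/5 - 3/2 = -3/2 + z/5)
u = 146 (u = 6 + 98/(-3/2 + (1/5)*11) = 6 + 98/(-3/2 + 11/5) = 6 + 98/(7/10) = 6 + 98*(10/7) = 6 + 140 = 146)
102*(-6*(7 + K(6)) + u) = 102*(-6*(7 - 1/2*6) + 146) = 102*(-6*(7 - 3) + 146) = 102*(-6*4 + 146) = 102*(-24 + 146) = 102*122 = 12444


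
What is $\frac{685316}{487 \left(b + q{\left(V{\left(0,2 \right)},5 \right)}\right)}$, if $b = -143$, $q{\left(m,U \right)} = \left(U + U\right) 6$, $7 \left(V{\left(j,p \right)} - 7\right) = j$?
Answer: $- \frac{685316}{40421} \approx -16.954$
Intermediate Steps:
$V{\left(j,p \right)} = 7 + \frac{j}{7}$
$q{\left(m,U \right)} = 12 U$ ($q{\left(m,U \right)} = 2 U 6 = 12 U$)
$\frac{685316}{487 \left(b + q{\left(V{\left(0,2 \right)},5 \right)}\right)} = \frac{685316}{487 \left(-143 + 12 \cdot 5\right)} = \frac{685316}{487 \left(-143 + 60\right)} = \frac{685316}{487 \left(-83\right)} = \frac{685316}{-40421} = 685316 \left(- \frac{1}{40421}\right) = - \frac{685316}{40421}$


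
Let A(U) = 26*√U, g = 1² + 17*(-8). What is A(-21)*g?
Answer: -3510*I*√21 ≈ -16085.0*I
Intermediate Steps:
g = -135 (g = 1 - 136 = -135)
A(-21)*g = (26*√(-21))*(-135) = (26*(I*√21))*(-135) = (26*I*√21)*(-135) = -3510*I*√21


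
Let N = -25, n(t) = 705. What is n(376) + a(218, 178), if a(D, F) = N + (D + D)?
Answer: 1116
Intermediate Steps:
a(D, F) = -25 + 2*D (a(D, F) = -25 + (D + D) = -25 + 2*D)
n(376) + a(218, 178) = 705 + (-25 + 2*218) = 705 + (-25 + 436) = 705 + 411 = 1116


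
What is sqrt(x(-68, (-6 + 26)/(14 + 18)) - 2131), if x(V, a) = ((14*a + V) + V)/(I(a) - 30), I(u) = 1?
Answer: I*sqrt(7153923)/58 ≈ 46.115*I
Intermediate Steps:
x(V, a) = -14*a/29 - 2*V/29 (x(V, a) = ((14*a + V) + V)/(1 - 30) = ((V + 14*a) + V)/(-29) = (2*V + 14*a)*(-1/29) = -14*a/29 - 2*V/29)
sqrt(x(-68, (-6 + 26)/(14 + 18)) - 2131) = sqrt((-14*(-6 + 26)/(29*(14 + 18)) - 2/29*(-68)) - 2131) = sqrt((-280/(29*32) + 136/29) - 2131) = sqrt((-14/29*5/8 + 136/29) - 2131) = sqrt((-35/116 + 136/29) - 2131) = sqrt(509/116 - 2131) = sqrt(-246687/116) = I*sqrt(7153923)/58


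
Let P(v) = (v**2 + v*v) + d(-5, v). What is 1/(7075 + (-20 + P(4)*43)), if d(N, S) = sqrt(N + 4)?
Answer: 8431/71083610 - 43*I/71083610 ≈ 0.00011861 - 6.0492e-7*I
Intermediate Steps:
d(N, S) = sqrt(4 + N)
P(v) = I + 2*v**2 (P(v) = (v**2 + v*v) + sqrt(4 - 5) = (v**2 + v**2) + sqrt(-1) = 2*v**2 + I = I + 2*v**2)
1/(7075 + (-20 + P(4)*43)) = 1/(7075 + (-20 + (I + 2*4**2)*43)) = 1/(7075 + (-20 + (I + 2*16)*43)) = 1/(7075 + (-20 + (I + 32)*43)) = 1/(7075 + (-20 + (32 + I)*43)) = 1/(7075 + (-20 + (1376 + 43*I))) = 1/(7075 + (1356 + 43*I)) = 1/(8431 + 43*I) = (8431 - 43*I)/71083610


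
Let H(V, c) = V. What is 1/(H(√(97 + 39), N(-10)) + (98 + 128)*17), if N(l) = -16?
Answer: 113/434142 - √34/7380414 ≈ 0.00025949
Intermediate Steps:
1/(H(√(97 + 39), N(-10)) + (98 + 128)*17) = 1/(√(97 + 39) + (98 + 128)*17) = 1/(√136 + 226*17) = 1/(2*√34 + 3842) = 1/(3842 + 2*√34)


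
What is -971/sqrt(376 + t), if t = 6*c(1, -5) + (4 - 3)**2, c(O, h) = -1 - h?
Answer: -971*sqrt(401)/401 ≈ -48.489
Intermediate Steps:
t = 25 (t = 6*(-1 - 1*(-5)) + (4 - 3)**2 = 6*(-1 + 5) + 1**2 = 6*4 + 1 = 24 + 1 = 25)
-971/sqrt(376 + t) = -971/sqrt(376 + 25) = -971*sqrt(401)/401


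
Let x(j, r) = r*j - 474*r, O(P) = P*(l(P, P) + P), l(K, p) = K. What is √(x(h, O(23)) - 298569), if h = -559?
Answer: I*√1391483 ≈ 1179.6*I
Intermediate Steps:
O(P) = 2*P² (O(P) = P*(P + P) = P*(2*P) = 2*P²)
x(j, r) = -474*r + j*r (x(j, r) = j*r - 474*r = -474*r + j*r)
√(x(h, O(23)) - 298569) = √((2*23²)*(-474 - 559) - 298569) = √((2*529)*(-1033) - 298569) = √(1058*(-1033) - 298569) = √(-1092914 - 298569) = √(-1391483) = I*√1391483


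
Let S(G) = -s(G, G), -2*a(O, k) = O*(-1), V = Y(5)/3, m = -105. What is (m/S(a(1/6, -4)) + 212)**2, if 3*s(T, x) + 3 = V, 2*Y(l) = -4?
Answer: 1923769/121 ≈ 15899.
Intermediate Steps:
Y(l) = -2 (Y(l) = (1/2)*(-4) = -2)
V = -2/3 ≈ -0.66667
a(O, k) = O/2 (a(O, k) = -O*(-1)/2 = -(-1)*O/2 = O/2)
s(T, x) = -11/9 (s(T, x) = -1 + (1/3)*(-2/3) = -1 - 2/9 = -11/9)
S(G) = 11/9 (S(G) = -1*(-11/9) = 11/9)
(m/S(a(1/6, -4)) + 212)**2 = (-105/11/9 + 212)**2 = (-105*9/11 + 212)**2 = (-945/11 + 212)**2 = (1387/11)**2 = 1923769/121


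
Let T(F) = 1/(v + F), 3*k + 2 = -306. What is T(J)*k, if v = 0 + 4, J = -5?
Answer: 308/3 ≈ 102.67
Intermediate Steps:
v = 4
k = -308/3 (k = -⅔ + (⅓)*(-306) = -⅔ - 102 = -308/3 ≈ -102.67)
T(F) = 1/(4 + F)
T(J)*k = -308/3/(4 - 5) = -308/3/(-1) = -1*(-308/3) = 308/3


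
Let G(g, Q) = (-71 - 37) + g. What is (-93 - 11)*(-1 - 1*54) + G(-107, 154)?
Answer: 5505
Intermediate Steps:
G(g, Q) = -108 + g
(-93 - 11)*(-1 - 1*54) + G(-107, 154) = (-93 - 11)*(-1 - 1*54) + (-108 - 107) = -104*(-1 - 54) - 215 = -104*(-55) - 215 = 5720 - 215 = 5505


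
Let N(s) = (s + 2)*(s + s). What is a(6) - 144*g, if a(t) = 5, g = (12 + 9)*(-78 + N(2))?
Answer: 187493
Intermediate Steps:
N(s) = 2*s*(2 + s) (N(s) = (2 + s)*(2*s) = 2*s*(2 + s))
g = -1302 (g = (12 + 9)*(-78 + 2*2*(2 + 2)) = 21*(-78 + 2*2*4) = 21*(-78 + 16) = 21*(-62) = -1302)
a(6) - 144*g = 5 - 144*(-1302) = 5 + 187488 = 187493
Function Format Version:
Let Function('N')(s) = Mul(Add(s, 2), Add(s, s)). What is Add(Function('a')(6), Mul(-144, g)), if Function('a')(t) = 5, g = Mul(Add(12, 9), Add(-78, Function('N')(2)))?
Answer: 187493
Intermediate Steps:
Function('N')(s) = Mul(2, s, Add(2, s)) (Function('N')(s) = Mul(Add(2, s), Mul(2, s)) = Mul(2, s, Add(2, s)))
g = -1302 (g = Mul(Add(12, 9), Add(-78, Mul(2, 2, Add(2, 2)))) = Mul(21, Add(-78, Mul(2, 2, 4))) = Mul(21, Add(-78, 16)) = Mul(21, -62) = -1302)
Add(Function('a')(6), Mul(-144, g)) = Add(5, Mul(-144, -1302)) = Add(5, 187488) = 187493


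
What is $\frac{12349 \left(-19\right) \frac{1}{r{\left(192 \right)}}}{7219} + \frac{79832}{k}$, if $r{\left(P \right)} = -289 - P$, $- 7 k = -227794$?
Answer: $\frac{142419564525}{56498427869} \approx 2.5208$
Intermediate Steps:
$k = 32542$ ($k = \left(- \frac{1}{7}\right) \left(-227794\right) = 32542$)
$\frac{12349 \left(-19\right) \frac{1}{r{\left(192 \right)}}}{7219} + \frac{79832}{k} = \frac{12349 \left(-19\right) \frac{1}{-289 - 192}}{7219} + \frac{79832}{32542} = - \frac{234631}{-289 - 192} \cdot \frac{1}{7219} + 79832 \cdot \frac{1}{32542} = - \frac{234631}{-481} \cdot \frac{1}{7219} + \frac{39916}{16271} = \left(-234631\right) \left(- \frac{1}{481}\right) \frac{1}{7219} + \frac{39916}{16271} = \frac{234631}{481} \cdot \frac{1}{7219} + \frac{39916}{16271} = \frac{234631}{3472339} + \frac{39916}{16271} = \frac{142419564525}{56498427869}$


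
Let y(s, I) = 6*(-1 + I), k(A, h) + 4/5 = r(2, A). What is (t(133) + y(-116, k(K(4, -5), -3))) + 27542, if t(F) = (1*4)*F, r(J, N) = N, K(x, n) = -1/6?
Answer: 140311/5 ≈ 28062.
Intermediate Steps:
K(x, n) = -⅙ (K(x, n) = -1*⅙ = -⅙)
t(F) = 4*F
k(A, h) = -⅘ + A
y(s, I) = -6 + 6*I
(t(133) + y(-116, k(K(4, -5), -3))) + 27542 = (4*133 + (-6 + 6*(-⅘ - ⅙))) + 27542 = (532 + (-6 + 6*(-29/30))) + 27542 = (532 + (-6 - 29/5)) + 27542 = (532 - 59/5) + 27542 = 2601/5 + 27542 = 140311/5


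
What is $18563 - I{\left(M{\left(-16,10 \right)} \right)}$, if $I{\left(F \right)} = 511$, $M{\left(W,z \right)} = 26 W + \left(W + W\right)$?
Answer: $18052$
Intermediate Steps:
$M{\left(W,z \right)} = 28 W$ ($M{\left(W,z \right)} = 26 W + 2 W = 28 W$)
$18563 - I{\left(M{\left(-16,10 \right)} \right)} = 18563 - 511 = 18052$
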